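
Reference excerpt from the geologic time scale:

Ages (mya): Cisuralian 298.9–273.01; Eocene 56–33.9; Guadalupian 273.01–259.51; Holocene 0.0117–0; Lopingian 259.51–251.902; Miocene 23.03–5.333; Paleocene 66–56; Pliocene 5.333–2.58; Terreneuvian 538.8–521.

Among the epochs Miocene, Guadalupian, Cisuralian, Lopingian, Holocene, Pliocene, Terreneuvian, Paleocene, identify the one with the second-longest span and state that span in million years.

Start − end for each: Miocene 23.03 − 5.333 = 17.697; Guadalupian 273.01 − 259.51 = 13.5; Cisuralian 298.9 − 273.01 = 25.89; Lopingian 259.51 − 251.902 = 7.608; Holocene 0.0117 − 0 = 0.0117; Pliocene 5.333 − 2.58 = 2.753; Terreneuvian 538.8 − 521 = 17.8; Paleocene 66 − 56 = 10.
Ranking these from longest: Cisuralian > Terreneuvian > Miocene > Guadalupian > Paleocene > Lopingian > Pliocene > Holocene.
Position 2 in that ranking is Terreneuvian, which lasted 17.8 Myr.

Terreneuvian, 17.8 million years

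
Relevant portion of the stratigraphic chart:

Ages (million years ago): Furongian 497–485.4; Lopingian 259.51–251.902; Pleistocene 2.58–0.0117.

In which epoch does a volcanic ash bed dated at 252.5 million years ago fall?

Lopingian

252.5 Ma lies between 259.51 and 251.902 Ma, so it falls in the Lopingian.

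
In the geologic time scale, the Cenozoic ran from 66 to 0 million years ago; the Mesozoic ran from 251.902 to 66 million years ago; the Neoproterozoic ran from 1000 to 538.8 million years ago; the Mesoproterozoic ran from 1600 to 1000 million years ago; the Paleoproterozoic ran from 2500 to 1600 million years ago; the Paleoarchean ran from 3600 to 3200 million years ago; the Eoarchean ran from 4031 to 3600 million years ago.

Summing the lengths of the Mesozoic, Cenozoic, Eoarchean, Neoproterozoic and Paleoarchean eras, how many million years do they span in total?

1544.102 million years

Duration is start − end for each: (251.902 − 66) + (66 − 0) + (4031 − 3600) + (1000 − 538.8) + (3600 − 3200).
That is 185.902 + 66 + 431 + 461.2 + 400, which totals 1544.102 million years.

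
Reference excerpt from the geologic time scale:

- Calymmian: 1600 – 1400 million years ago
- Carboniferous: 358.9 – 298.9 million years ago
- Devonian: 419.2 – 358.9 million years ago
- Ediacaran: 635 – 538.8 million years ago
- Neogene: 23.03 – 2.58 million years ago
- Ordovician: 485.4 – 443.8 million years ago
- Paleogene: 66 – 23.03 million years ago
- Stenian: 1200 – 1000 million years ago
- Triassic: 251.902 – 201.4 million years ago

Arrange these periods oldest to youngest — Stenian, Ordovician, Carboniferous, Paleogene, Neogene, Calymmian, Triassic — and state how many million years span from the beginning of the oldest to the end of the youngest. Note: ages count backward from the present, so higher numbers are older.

From the excerpt: Stenian 1200–1000; Ordovician 485.4–443.8; Carboniferous 358.9–298.9; Paleogene 66–23.03; Neogene 23.03–2.58; Calymmian 1600–1400; Triassic 251.902–201.4 (Ma).
Larger Ma is earlier, so the oldest is Calymmian and the youngest is Neogene; oldest to youngest: Calymmian, Stenian, Ordovician, Carboniferous, Triassic, Paleogene, Neogene.
Oldest start 1600 minus youngest end 2.58 gives 1597.42 Myr overall.

Calymmian, Stenian, Ordovician, Carboniferous, Triassic, Paleogene, Neogene; total span 1597.42 Myr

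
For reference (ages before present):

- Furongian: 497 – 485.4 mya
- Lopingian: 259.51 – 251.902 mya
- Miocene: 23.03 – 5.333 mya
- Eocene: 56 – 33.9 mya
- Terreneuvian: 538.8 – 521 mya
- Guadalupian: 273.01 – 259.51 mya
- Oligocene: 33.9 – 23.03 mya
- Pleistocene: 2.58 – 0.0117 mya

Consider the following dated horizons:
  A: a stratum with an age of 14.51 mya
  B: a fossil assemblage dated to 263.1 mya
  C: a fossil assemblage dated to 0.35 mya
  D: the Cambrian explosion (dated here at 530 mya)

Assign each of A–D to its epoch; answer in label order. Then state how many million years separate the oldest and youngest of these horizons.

A — Miocene; B — Guadalupian; C — Pleistocene; D — Terreneuvian; span 529.65 million years

Match each age against the start–end ranges in the excerpt: A = 14.51 Ma → Miocene (23.03–5.333); B = 263.1 Ma → Guadalupian (273.01–259.51); C = 0.35 Ma → Pleistocene (2.58–0.0117); D = 530 Ma → Terreneuvian (538.8–521).
The largest age is 530 Ma and the smallest is 0.35 Ma; their difference is 529.65 Myr.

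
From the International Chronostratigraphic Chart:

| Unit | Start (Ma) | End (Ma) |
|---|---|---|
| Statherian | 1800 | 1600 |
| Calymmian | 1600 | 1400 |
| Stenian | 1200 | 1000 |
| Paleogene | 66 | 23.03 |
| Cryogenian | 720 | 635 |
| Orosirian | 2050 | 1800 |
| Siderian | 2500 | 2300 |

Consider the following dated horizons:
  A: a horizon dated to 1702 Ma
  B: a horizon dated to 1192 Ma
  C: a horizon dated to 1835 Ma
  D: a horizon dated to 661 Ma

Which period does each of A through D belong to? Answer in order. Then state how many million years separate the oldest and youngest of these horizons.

A — Statherian; B — Stenian; C — Orosirian; D — Cryogenian; span 1174 million years

A: 1702 Ma lies in 1800–1600 Ma, so Statherian.
B: 1192 Ma lies in 1200–1000 Ma, so Stenian.
C: 1835 Ma lies in 2050–1800 Ma, so Orosirian.
D: 661 Ma lies in 720–635 Ma, so Cryogenian.
Oldest = 1835 Ma, youngest = 661 Ma → span 1174 Myr.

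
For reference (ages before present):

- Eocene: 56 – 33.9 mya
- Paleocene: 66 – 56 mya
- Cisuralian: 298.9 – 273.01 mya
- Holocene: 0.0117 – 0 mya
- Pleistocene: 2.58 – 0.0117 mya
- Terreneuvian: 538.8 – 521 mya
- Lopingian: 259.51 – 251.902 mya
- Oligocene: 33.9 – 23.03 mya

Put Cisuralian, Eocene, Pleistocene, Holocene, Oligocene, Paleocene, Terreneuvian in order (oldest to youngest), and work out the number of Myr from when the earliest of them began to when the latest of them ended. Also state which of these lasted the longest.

From the excerpt: Cisuralian 298.9–273.01; Eocene 56–33.9; Pleistocene 2.58–0.0117; Holocene 0.0117–0; Oligocene 33.9–23.03; Paleocene 66–56; Terreneuvian 538.8–521 (Ma).
Larger Ma is earlier, so the oldest is Terreneuvian and the youngest is Holocene; oldest to youngest: Terreneuvian, Cisuralian, Paleocene, Eocene, Oligocene, Pleistocene, Holocene.
Oldest start 538.8 minus youngest end 0 gives 538.8 Myr overall.
Individual lengths (start − end): Cisuralian 25.89; Oligocene 10.87; Holocene 0.0117; Eocene 22.1; Paleocene 10; Pleistocene 2.5683; Terreneuvian 17.8. The largest is Cisuralian at 25.89 Myr.

Terreneuvian, Cisuralian, Paleocene, Eocene, Oligocene, Pleistocene, Holocene; total span 538.8 Myr; longest is Cisuralian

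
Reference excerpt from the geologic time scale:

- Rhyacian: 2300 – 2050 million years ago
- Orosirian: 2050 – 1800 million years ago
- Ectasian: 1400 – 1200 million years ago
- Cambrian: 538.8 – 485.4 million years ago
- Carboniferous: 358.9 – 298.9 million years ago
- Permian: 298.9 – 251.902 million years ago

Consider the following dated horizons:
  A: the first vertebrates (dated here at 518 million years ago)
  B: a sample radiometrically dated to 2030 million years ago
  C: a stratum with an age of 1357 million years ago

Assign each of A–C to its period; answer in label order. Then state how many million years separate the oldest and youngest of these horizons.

A: 518 Ma lies in 538.8–485.4 Ma, so Cambrian.
B: 2030 Ma lies in 2050–1800 Ma, so Orosirian.
C: 1357 Ma lies in 1400–1200 Ma, so Ectasian.
Oldest = 2030 Ma, youngest = 518 Ma → span 1512 Myr.

A — Cambrian; B — Orosirian; C — Ectasian; span 1512 million years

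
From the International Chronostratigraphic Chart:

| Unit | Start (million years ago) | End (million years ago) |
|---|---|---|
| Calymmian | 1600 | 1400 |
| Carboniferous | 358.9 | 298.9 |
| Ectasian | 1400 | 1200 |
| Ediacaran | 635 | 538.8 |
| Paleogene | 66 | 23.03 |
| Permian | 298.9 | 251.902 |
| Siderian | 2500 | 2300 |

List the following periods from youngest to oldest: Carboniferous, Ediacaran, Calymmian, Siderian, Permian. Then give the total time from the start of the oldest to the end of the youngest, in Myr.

Permian, Carboniferous, Ediacaran, Calymmian, Siderian; total span 2248.098 Myr

From the excerpt: Carboniferous 358.9–298.9; Ediacaran 635–538.8; Calymmian 1600–1400; Siderian 2500–2300; Permian 298.9–251.902 (Ma).
Larger Ma is earlier, so the oldest is Siderian and the youngest is Permian; youngest to oldest: Permian, Carboniferous, Ediacaran, Calymmian, Siderian.
Oldest start 2500 minus youngest end 251.902 gives 2248.098 Myr overall.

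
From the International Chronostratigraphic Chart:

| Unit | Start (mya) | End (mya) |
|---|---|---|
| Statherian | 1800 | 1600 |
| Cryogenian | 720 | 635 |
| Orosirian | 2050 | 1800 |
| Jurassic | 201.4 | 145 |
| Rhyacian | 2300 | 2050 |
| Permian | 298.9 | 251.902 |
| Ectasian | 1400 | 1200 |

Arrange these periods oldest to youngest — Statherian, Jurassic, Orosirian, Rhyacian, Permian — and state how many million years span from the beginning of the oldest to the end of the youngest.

Rhyacian, Orosirian, Statherian, Permian, Jurassic; total span 2155 Myr

Start ages (Ma): Rhyacian 2300, Orosirian 2050, Statherian 1800, Permian 298.9, Jurassic 201.4.
Ordered oldest to youngest: Rhyacian, Orosirian, Statherian, Permian, Jurassic.
Span = 2300 − 145 = 2155 Myr.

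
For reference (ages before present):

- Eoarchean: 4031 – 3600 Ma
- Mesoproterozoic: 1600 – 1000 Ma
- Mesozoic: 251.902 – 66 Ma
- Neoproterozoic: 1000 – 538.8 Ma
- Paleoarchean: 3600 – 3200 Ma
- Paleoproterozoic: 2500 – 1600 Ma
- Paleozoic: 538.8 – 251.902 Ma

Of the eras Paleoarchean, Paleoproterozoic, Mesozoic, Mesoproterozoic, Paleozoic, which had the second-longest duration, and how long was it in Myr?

Start − end for each: Paleoarchean 3600 − 3200 = 400; Paleoproterozoic 2500 − 1600 = 900; Mesozoic 251.902 − 66 = 185.902; Mesoproterozoic 1600 − 1000 = 600; Paleozoic 538.8 − 251.902 = 286.898.
Ranking these from longest: Paleoproterozoic > Mesoproterozoic > Paleoarchean > Paleozoic > Mesozoic.
Position 2 in that ranking is Mesoproterozoic, which lasted 600 Myr.

Mesoproterozoic, 600 million years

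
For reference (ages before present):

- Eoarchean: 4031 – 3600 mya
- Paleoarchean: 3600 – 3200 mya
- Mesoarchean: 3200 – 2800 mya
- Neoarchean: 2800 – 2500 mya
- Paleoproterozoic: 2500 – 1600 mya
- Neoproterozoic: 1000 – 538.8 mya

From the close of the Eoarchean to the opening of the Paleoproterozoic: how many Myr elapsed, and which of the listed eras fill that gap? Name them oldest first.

End of Eoarchean = 3600 Ma; start of Paleoproterozoic = 2500 Ma.
Gap = 3600 − 2500 = 1100 Myr.
Eras wholly inside 3600–2500 Ma: Paleoarchean (3600–3200), Mesoarchean (3200–2800), Neoarchean (2800–2500).

1100 million years; Paleoarchean, Mesoarchean, Neoarchean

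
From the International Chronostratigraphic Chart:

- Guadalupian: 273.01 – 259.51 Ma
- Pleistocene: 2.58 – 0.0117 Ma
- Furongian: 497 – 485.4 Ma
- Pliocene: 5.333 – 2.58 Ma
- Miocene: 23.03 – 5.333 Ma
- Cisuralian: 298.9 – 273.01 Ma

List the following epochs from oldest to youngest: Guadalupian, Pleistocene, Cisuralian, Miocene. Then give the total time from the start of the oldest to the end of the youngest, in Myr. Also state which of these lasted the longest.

Cisuralian → Guadalupian → Miocene → Pleistocene; total span 298.8883 Myr; longest is Cisuralian

Start ages (Ma): Cisuralian 298.9, Guadalupian 273.01, Miocene 23.03, Pleistocene 2.58.
Ordered oldest to youngest: Cisuralian, Guadalupian, Miocene, Pleistocene.
Span = 298.9 − 0.0117 = 298.8883 Myr.
Durations: Miocene 17.697, Cisuralian 25.89, Guadalupian 13.5, Pleistocene 2.5683 → longest is Cisuralian (25.89 Myr).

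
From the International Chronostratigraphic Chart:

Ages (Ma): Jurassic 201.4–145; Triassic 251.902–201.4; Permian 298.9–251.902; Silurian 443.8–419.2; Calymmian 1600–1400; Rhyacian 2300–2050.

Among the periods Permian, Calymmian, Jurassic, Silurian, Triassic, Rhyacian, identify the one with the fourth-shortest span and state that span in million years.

Start − end for each: Permian 298.9 − 251.902 = 46.998; Calymmian 1600 − 1400 = 200; Jurassic 201.4 − 145 = 56.4; Silurian 443.8 − 419.2 = 24.6; Triassic 251.902 − 201.4 = 50.502; Rhyacian 2300 − 2050 = 250.
Ranking these from shortest: Silurian < Permian < Triassic < Jurassic < Calymmian < Rhyacian.
Position 4 in that ranking is Jurassic, which lasted 56.4 Myr.

Jurassic, 56.4 million years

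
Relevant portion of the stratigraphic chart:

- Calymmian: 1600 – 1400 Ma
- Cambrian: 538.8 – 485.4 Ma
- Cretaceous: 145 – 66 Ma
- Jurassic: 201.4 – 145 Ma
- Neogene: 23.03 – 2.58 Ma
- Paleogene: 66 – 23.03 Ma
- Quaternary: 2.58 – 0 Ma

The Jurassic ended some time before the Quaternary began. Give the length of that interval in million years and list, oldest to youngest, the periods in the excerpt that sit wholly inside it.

142.42 million years; Cretaceous, Paleogene, Neogene

End of Jurassic = 145 Ma; start of Quaternary = 2.58 Ma.
Gap = 145 − 2.58 = 142.42 Myr.
Periods wholly inside 145–2.58 Ma: Cretaceous (145–66), Paleogene (66–23.03), Neogene (23.03–2.58).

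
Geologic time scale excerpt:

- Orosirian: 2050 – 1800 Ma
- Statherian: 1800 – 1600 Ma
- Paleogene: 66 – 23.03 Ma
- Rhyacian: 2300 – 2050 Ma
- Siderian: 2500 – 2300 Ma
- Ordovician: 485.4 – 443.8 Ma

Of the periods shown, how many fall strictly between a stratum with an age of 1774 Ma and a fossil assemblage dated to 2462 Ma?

2462 Ma sits inside the Siderian (2500–2300) and 1774 Ma inside the Statherian (1800–1600); neither of those is wholly between the two dates.
The listed periods lying completely between them are Rhyacian, Orosirian — 2 in all.

2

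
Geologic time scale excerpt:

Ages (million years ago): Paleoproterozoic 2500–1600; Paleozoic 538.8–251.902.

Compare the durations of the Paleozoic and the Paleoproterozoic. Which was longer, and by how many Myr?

Paleozoic: 538.8 − 251.902 = 286.898 Myr.
Paleoproterozoic: 2500 − 1600 = 900 Myr.
Difference: 900 − 286.898 = 613.102 Myr, so the Paleoproterozoic was longer.

Paleoproterozoic, by 613.102 million years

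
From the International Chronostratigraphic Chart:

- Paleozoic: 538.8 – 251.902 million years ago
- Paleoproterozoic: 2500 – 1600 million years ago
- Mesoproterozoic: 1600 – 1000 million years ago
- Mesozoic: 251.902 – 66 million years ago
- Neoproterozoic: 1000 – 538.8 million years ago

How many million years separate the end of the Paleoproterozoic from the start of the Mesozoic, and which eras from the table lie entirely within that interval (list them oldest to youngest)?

1348.098 million years; Mesoproterozoic, Neoproterozoic, Paleozoic

The Paleoproterozoic closes at 1600 Ma and the Mesozoic opens at 251.902 Ma, so the interval is 1600 − 251.902 = 1348.098 Myr.
An era fits inside if it starts at or after 1600 Ma and ends at or before 251.902 Ma; oldest first that gives Mesoproterozoic, Neoproterozoic, Paleozoic.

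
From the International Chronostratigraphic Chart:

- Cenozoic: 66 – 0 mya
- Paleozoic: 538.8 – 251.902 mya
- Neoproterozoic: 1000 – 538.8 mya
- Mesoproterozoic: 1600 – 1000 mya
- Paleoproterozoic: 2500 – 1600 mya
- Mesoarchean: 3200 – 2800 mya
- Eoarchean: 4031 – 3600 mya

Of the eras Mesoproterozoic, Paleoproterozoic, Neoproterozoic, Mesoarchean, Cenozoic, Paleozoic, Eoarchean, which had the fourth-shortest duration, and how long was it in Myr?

Eoarchean, 431 million years

Start − end for each: Mesoproterozoic 1600 − 1000 = 600; Paleoproterozoic 2500 − 1600 = 900; Neoproterozoic 1000 − 538.8 = 461.2; Mesoarchean 3200 − 2800 = 400; Cenozoic 66 − 0 = 66; Paleozoic 538.8 − 251.902 = 286.898; Eoarchean 4031 − 3600 = 431.
Ranking these from shortest: Cenozoic < Paleozoic < Mesoarchean < Eoarchean < Neoproterozoic < Mesoproterozoic < Paleoproterozoic.
Position 4 in that ranking is Eoarchean, which lasted 431 Myr.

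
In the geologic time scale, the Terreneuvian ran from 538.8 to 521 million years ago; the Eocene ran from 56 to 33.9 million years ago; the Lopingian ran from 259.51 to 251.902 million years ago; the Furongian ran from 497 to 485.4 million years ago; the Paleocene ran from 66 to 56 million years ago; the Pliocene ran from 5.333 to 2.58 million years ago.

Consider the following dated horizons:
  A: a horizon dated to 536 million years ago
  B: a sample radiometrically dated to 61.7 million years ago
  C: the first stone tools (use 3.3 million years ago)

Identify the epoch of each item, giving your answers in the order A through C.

A — Terreneuvian; B — Paleocene; C — Pliocene

Match each age against the start–end ranges in the excerpt: A = 536 Ma → Terreneuvian (538.8–521); B = 61.7 Ma → Paleocene (66–56); C = 3.3 Ma → Pliocene (5.333–2.58).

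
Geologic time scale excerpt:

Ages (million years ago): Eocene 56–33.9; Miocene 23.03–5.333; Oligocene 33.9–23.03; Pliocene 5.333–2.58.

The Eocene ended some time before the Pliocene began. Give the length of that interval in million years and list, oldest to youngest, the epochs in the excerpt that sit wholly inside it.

28.567 million years; Oligocene, Miocene

The Eocene closes at 33.9 Ma and the Pliocene opens at 5.333 Ma, so the interval is 33.9 − 5.333 = 28.567 Myr.
An epoch fits inside if it starts at or after 33.9 Ma and ends at or before 5.333 Ma; oldest first that gives Oligocene, Miocene.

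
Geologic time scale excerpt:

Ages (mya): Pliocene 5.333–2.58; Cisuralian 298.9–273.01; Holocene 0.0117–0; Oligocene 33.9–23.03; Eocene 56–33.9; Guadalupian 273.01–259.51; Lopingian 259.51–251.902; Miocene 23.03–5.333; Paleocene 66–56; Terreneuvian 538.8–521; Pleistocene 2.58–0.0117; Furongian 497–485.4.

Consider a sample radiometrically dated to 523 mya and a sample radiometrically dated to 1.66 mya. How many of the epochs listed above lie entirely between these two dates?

9

523 Ma sits inside the Terreneuvian (538.8–521) and 1.66 Ma inside the Pleistocene (2.58–0.0117); neither of those is wholly between the two dates.
The listed epochs lying completely between them are Furongian, Cisuralian, Guadalupian, Lopingian, Paleocene, Eocene, Oligocene, Miocene, Pliocene — 9 in all.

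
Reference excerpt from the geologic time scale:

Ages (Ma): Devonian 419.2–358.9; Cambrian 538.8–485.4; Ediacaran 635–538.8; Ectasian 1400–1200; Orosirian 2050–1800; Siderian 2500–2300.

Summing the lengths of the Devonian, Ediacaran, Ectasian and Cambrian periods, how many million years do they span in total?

Duration is start − end for each: (419.2 − 358.9) + (635 − 538.8) + (1400 − 1200) + (538.8 − 485.4).
That is 60.3 + 96.2 + 200 + 53.4, which totals 409.9 million years.

409.9 million years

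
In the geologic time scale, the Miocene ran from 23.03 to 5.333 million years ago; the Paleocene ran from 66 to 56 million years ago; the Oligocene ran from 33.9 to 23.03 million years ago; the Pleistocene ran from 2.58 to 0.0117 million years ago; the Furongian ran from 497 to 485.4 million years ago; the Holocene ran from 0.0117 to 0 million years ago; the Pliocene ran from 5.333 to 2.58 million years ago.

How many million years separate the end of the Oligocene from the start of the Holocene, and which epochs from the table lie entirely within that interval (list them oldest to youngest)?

23.0183 million years; Miocene, Pliocene, Pleistocene

End of Oligocene = 23.03 Ma; start of Holocene = 0.0117 Ma.
Gap = 23.03 − 0.0117 = 23.0183 Myr.
Epochs wholly inside 23.03–0.0117 Ma: Miocene (23.03–5.333), Pliocene (5.333–2.58), Pleistocene (2.58–0.0117).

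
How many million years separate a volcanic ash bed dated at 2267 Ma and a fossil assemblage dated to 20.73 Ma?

2246.27 million years

2267 − 20.73 = 2246.27 million years.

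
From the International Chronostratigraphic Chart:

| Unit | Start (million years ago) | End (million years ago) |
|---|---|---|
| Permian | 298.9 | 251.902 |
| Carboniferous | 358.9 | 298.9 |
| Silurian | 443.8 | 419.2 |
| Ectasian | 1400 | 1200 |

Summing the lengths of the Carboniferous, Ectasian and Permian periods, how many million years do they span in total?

306.998 million years

Duration is start − end for each: (358.9 − 298.9) + (1400 − 1200) + (298.9 − 251.902).
That is 60 + 200 + 46.998, which totals 306.998 million years.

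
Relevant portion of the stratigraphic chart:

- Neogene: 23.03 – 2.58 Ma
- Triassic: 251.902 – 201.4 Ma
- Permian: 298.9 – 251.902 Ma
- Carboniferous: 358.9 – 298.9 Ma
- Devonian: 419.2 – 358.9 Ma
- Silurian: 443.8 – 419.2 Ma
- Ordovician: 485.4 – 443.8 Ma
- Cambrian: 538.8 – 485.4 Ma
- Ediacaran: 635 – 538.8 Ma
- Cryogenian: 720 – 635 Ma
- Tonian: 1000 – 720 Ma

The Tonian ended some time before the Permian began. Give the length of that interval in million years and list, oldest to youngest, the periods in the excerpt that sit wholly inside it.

End of Tonian = 720 Ma; start of Permian = 298.9 Ma.
Gap = 720 − 298.9 = 421.1 Myr.
Periods wholly inside 720–298.9 Ma: Cryogenian (720–635), Ediacaran (635–538.8), Cambrian (538.8–485.4), Ordovician (485.4–443.8), Silurian (443.8–419.2), Devonian (419.2–358.9), Carboniferous (358.9–298.9).

421.1 million years; Cryogenian, Ediacaran, Cambrian, Ordovician, Silurian, Devonian, Carboniferous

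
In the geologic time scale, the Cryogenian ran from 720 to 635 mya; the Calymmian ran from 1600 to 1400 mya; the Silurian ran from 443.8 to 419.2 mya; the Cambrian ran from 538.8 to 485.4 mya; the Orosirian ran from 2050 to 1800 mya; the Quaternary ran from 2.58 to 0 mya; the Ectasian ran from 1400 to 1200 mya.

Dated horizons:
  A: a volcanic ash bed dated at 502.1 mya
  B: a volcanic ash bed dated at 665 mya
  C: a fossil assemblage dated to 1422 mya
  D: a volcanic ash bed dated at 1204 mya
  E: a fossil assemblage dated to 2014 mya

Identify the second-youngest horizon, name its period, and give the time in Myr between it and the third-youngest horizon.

Smaller Ma means younger, so youngest first: A 502.1 < B 665 < D 1204 < C 1422 < E 2014.
Counting 2 along gives B (665 Ma); the excerpt puts that inside the Cryogenian, 720–635 Ma.
Next in line is D (1204 Ma), and 1204 − 665 = 539 Myr.

B, in the Cryogenian; 539 million years to D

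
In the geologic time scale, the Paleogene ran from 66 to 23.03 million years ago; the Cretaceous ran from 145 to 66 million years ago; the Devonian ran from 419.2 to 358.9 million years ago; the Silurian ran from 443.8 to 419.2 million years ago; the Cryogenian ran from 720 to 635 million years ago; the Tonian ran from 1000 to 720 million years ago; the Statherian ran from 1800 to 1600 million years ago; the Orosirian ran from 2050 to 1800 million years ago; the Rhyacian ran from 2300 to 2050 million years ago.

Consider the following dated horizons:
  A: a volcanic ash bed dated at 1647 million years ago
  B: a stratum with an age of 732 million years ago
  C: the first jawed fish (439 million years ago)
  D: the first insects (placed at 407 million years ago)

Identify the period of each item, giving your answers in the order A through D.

A — Statherian; B — Tonian; C — Silurian; D — Devonian

Match each age against the start–end ranges in the excerpt: A = 1647 Ma → Statherian (1800–1600); B = 732 Ma → Tonian (1000–720); C = 439 Ma → Silurian (443.8–419.2); D = 407 Ma → Devonian (419.2–358.9).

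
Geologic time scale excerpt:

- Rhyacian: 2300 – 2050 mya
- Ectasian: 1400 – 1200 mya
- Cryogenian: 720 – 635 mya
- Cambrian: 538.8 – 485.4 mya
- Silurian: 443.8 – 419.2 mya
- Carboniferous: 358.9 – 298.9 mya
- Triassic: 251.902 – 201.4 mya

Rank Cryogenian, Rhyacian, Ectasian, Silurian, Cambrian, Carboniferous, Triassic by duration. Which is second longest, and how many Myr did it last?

Durations: Cryogenian 85; Rhyacian 250; Ectasian 200; Silurian 24.6; Cambrian 53.4; Carboniferous 60; Triassic 50.502 Myr.
Sorted longest-first: Rhyacian (250), Ectasian (200), Cryogenian (85), Carboniferous (60), Cambrian (53.4), Triassic (50.502), Silurian (24.6).
The second longest is Ectasian at 200 Myr.

Ectasian, 200 million years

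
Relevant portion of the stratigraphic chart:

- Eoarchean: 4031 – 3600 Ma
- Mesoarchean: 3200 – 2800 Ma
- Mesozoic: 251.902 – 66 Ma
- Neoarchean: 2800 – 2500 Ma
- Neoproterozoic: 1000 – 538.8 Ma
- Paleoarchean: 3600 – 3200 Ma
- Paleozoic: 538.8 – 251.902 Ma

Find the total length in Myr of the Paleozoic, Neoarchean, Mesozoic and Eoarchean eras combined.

1203.8 million years

Each duration: Paleozoic = 286.898; Neoarchean = 300; Mesozoic = 185.902; Eoarchean = 431.
Sum: 286.898 + 300 + 185.902 + 431 = 1203.8 Myr.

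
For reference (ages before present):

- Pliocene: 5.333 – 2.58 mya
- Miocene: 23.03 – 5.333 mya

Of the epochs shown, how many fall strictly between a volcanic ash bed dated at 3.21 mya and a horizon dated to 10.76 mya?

The older date is 10.76 Ma and the younger is 3.21 Ma.
No epoch both begins after 10.76 Ma and ends before 3.21 Ma, so the count is 0.

0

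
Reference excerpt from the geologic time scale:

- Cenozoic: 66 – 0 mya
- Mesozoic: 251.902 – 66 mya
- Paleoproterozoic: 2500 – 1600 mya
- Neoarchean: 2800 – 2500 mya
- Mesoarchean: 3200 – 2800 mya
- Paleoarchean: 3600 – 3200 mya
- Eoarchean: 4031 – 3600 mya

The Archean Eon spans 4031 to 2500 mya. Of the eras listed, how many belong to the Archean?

4

Eras inside 4031–2500 Ma: Eoarchean, Paleoarchean, Mesoarchean, Neoarchean — 4 in total.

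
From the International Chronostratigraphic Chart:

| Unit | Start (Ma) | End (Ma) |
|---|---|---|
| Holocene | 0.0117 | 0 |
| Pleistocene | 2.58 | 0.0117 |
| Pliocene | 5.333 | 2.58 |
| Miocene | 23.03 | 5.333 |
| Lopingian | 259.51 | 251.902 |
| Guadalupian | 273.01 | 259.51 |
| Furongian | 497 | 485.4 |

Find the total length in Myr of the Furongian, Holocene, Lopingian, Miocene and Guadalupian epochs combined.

Each duration: Furongian = 11.6; Holocene = 0.0117; Lopingian = 7.608; Miocene = 17.697; Guadalupian = 13.5.
Sum: 11.6 + 0.0117 + 7.608 + 17.697 + 13.5 = 50.4167 Myr.

50.4167 million years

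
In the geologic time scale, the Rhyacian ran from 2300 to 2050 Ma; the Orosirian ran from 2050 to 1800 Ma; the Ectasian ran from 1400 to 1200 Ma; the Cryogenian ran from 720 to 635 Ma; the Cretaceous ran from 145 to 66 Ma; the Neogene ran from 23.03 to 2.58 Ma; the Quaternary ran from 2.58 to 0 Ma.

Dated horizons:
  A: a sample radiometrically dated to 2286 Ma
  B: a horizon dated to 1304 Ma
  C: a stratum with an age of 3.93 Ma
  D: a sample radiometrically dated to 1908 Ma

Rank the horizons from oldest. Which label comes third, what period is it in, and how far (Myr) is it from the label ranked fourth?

B, in the Ectasian; 1300.07 million years to C

Larger Ma means older, so oldest first: A 2286 > D 1908 > B 1304 > C 3.93.
Counting 3 along gives B (1304 Ma); the excerpt puts that inside the Ectasian, 1400–1200 Ma.
Next in line is C (3.93 Ma), and 1304 − 3.93 = 1300.07 Myr.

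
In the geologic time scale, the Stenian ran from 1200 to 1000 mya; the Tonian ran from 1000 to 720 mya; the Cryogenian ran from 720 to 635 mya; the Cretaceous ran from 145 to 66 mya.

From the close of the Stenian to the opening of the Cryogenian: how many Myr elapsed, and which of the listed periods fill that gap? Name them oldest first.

The Stenian closes at 1000 Ma and the Cryogenian opens at 720 Ma, so the interval is 1000 − 720 = 280 Myr.
A period fits inside if it starts at or after 1000 Ma and ends at or before 720 Ma; oldest first that gives Tonian.

280 million years; Tonian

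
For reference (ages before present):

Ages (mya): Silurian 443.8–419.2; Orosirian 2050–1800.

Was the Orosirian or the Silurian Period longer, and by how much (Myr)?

Orosirian: 2050 − 1800 = 250 Myr.
Silurian: 443.8 − 419.2 = 24.6 Myr.
Difference: 250 − 24.6 = 225.4 Myr, so the Orosirian was longer.

Orosirian, by 225.4 million years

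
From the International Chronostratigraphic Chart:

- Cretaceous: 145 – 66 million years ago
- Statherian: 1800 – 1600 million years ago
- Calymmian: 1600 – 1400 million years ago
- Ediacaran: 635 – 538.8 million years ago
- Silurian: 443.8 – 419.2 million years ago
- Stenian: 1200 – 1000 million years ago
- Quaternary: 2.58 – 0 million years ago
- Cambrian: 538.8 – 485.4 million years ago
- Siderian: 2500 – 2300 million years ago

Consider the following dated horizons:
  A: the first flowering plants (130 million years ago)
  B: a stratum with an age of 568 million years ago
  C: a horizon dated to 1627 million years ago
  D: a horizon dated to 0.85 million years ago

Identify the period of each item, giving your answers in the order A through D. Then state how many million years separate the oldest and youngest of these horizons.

A — Cretaceous; B — Ediacaran; C — Statherian; D — Quaternary; span 1626.15 million years

Match each age against the start–end ranges in the excerpt: A = 130 Ma → Cretaceous (145–66); B = 568 Ma → Ediacaran (635–538.8); C = 1627 Ma → Statherian (1800–1600); D = 0.85 Ma → Quaternary (2.58–0).
The largest age is 1627 Ma and the smallest is 0.85 Ma; their difference is 1626.15 Myr.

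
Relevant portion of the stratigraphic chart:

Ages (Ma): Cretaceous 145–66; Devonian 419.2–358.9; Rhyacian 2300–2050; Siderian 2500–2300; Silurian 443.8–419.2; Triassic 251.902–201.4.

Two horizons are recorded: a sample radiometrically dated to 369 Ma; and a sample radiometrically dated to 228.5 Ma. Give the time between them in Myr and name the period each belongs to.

Elapsed time: 369 − 228.5 = 140.5 Myr.
369 Ma lies within 419.2–358.9 Ma: Devonian.
228.5 Ma lies within 251.902–201.4 Ma: Triassic.

140.5 million years apart; the first in the Devonian, the second in the Triassic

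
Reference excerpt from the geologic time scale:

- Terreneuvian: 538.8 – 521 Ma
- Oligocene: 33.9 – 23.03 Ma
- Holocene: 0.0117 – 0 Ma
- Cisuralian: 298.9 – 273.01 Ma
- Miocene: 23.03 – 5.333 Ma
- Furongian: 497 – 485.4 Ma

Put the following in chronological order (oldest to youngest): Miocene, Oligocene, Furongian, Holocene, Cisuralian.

The oldest of these is Furongian (starts 497 Ma) and the youngest is Holocene (ends 0 Ma).
In between, by decreasing start age: Cisuralian (298.9), Oligocene (33.9), Miocene (23.03).

Furongian → Cisuralian → Oligocene → Miocene → Holocene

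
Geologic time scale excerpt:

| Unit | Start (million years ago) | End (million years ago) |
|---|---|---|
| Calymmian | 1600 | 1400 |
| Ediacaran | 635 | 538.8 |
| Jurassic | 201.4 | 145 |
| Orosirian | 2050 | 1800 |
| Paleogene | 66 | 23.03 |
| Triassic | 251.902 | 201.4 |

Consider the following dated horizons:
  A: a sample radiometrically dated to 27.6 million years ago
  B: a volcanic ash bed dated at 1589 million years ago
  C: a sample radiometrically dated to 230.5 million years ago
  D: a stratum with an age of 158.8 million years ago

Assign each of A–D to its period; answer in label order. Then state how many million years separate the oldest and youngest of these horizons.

A — Paleogene; B — Calymmian; C — Triassic; D — Jurassic; span 1561.4 million years

Match each age against the start–end ranges in the excerpt: A = 27.6 Ma → Paleogene (66–23.03); B = 1589 Ma → Calymmian (1600–1400); C = 230.5 Ma → Triassic (251.902–201.4); D = 158.8 Ma → Jurassic (201.4–145).
The largest age is 1589 Ma and the smallest is 27.6 Ma; their difference is 1561.4 Myr.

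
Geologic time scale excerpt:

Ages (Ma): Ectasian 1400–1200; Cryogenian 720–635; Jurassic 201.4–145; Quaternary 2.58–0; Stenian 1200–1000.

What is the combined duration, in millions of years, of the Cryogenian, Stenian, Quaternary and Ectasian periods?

Duration is start − end for each: (720 − 635) + (1200 − 1000) + (2.58 − 0) + (1400 − 1200).
That is 85 + 200 + 2.58 + 200, which totals 487.58 million years.

487.58 million years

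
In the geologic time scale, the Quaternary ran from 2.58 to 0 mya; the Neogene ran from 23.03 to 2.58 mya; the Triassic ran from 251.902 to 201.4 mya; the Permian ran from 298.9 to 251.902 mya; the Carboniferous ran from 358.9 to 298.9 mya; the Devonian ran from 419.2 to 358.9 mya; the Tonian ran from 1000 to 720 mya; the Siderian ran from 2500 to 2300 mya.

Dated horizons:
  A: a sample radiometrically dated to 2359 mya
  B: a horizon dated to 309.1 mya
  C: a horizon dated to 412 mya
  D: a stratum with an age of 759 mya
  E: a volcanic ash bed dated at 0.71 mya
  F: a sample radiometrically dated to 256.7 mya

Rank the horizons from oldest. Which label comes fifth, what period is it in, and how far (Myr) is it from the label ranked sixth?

F, in the Permian; 255.99 million years to E

Sorted oldest-first by Ma: A (2359), D (759), C (412), B (309.1), F (256.7), E (0.71).
The fifth oldest is F at 256.7 Ma, which lies in 298.9–251.902 Ma: the Permian.
The sixth oldest is E at 0.71 Ma; separation = |256.7 − 0.71| = 255.99 Myr.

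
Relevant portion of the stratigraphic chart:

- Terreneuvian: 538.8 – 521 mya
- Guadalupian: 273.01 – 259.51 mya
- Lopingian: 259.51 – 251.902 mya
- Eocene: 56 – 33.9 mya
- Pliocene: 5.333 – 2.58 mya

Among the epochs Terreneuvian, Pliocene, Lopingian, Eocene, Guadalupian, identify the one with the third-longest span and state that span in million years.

Start − end for each: Terreneuvian 538.8 − 521 = 17.8; Pliocene 5.333 − 2.58 = 2.753; Lopingian 259.51 − 251.902 = 7.608; Eocene 56 − 33.9 = 22.1; Guadalupian 273.01 − 259.51 = 13.5.
Ranking these from longest: Eocene > Terreneuvian > Guadalupian > Lopingian > Pliocene.
Position 3 in that ranking is Guadalupian, which lasted 13.5 Myr.

Guadalupian, 13.5 million years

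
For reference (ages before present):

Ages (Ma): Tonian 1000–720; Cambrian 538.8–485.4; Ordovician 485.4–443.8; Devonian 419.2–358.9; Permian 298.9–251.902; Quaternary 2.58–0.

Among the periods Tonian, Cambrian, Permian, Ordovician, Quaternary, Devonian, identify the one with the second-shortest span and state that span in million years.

Ordovician, 41.6 million years

Durations: Tonian 280; Cambrian 53.4; Permian 46.998; Ordovician 41.6; Quaternary 2.58; Devonian 60.3 Myr.
Sorted shortest-first: Quaternary (2.58), Ordovician (41.6), Permian (46.998), Cambrian (53.4), Devonian (60.3), Tonian (280).
The second shortest is Ordovician at 41.6 Myr.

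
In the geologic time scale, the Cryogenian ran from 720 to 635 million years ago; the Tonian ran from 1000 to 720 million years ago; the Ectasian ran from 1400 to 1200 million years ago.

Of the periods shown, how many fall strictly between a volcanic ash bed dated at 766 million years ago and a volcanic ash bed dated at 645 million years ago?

0

Checking each listed span, none has both start < 766 Ma and end > 645 Ma — every period straddles one of the two dates or lies outside them — so the count is 0.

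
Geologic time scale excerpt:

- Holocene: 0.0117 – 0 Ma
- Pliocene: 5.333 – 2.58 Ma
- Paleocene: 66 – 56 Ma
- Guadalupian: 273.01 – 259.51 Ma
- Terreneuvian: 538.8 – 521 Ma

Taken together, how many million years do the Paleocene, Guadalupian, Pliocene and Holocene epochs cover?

26.2647 million years

Duration is start − end for each: (66 − 56) + (273.01 − 259.51) + (5.333 − 2.58) + (0.0117 − 0).
That is 10 + 13.5 + 2.753 + 0.0117, which totals 26.2647 million years.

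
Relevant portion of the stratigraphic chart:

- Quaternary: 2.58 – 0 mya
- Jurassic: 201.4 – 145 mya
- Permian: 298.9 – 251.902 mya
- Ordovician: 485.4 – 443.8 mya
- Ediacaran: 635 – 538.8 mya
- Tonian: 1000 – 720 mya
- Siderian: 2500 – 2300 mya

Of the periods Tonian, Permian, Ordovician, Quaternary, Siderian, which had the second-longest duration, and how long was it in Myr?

Start − end for each: Tonian 1000 − 720 = 280; Permian 298.9 − 251.902 = 46.998; Ordovician 485.4 − 443.8 = 41.6; Quaternary 2.58 − 0 = 2.58; Siderian 2500 − 2300 = 200.
Ranking these from longest: Tonian > Siderian > Permian > Ordovician > Quaternary.
Position 2 in that ranking is Siderian, which lasted 200 Myr.

Siderian, 200 million years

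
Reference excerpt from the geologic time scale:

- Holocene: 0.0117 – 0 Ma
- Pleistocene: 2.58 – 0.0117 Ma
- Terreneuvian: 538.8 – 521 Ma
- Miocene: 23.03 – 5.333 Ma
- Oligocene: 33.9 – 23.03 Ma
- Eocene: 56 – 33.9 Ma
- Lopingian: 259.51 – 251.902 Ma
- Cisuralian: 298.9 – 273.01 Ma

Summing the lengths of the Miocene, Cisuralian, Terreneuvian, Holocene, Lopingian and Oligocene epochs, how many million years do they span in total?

Each duration: Miocene = 17.697; Cisuralian = 25.89; Terreneuvian = 17.8; Holocene = 0.0117; Lopingian = 7.608; Oligocene = 10.87.
Sum: 17.697 + 25.89 + 17.8 + 0.0117 + 7.608 + 10.87 = 79.8767 Myr.

79.8767 million years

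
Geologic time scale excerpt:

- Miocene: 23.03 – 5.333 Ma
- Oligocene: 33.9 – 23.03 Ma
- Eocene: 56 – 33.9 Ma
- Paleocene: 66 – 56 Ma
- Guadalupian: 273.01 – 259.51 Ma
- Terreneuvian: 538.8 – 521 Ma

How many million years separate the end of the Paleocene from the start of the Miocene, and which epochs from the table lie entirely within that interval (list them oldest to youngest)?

32.97 million years; Eocene, Oligocene

The Paleocene closes at 56 Ma and the Miocene opens at 23.03 Ma, so the interval is 56 − 23.03 = 32.97 Myr.
An epoch fits inside if it starts at or after 56 Ma and ends at or before 23.03 Ma; oldest first that gives Eocene, Oligocene.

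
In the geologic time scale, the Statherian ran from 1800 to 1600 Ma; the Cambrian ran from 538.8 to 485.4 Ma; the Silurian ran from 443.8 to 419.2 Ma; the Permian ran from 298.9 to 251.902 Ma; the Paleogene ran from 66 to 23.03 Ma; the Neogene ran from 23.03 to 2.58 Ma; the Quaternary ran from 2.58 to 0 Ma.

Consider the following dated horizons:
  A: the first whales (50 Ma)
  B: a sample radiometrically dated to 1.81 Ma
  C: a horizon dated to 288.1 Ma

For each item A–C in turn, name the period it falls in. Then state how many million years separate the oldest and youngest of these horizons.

A — Paleogene; B — Quaternary; C — Permian; span 286.29 million years

A: 50 Ma lies in 66–23.03 Ma, so Paleogene.
B: 1.81 Ma lies in 2.58–0 Ma, so Quaternary.
C: 288.1 Ma lies in 298.9–251.902 Ma, so Permian.
Oldest = 288.1 Ma, youngest = 1.81 Ma → span 286.29 Myr.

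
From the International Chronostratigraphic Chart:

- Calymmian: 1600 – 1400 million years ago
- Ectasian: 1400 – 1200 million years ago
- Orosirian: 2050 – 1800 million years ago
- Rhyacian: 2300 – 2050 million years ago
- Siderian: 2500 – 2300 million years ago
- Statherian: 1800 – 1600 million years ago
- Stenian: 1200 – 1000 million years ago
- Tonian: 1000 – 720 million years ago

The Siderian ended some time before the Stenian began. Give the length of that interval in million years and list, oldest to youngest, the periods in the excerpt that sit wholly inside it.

End of Siderian = 2300 Ma; start of Stenian = 1200 Ma.
Gap = 2300 − 1200 = 1100 Myr.
Periods wholly inside 2300–1200 Ma: Rhyacian (2300–2050), Orosirian (2050–1800), Statherian (1800–1600), Calymmian (1600–1400), Ectasian (1400–1200).

1100 million years; Rhyacian, Orosirian, Statherian, Calymmian, Ectasian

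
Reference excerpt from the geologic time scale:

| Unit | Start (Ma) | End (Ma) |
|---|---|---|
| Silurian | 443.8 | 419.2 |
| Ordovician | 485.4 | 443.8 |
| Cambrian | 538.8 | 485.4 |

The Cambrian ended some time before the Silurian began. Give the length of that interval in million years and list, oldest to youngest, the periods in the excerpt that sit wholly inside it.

41.6 million years; Ordovician

The Cambrian closes at 485.4 Ma and the Silurian opens at 443.8 Ma, so the interval is 485.4 − 443.8 = 41.6 Myr.
A period fits inside if it starts at or after 485.4 Ma and ends at or before 443.8 Ma; oldest first that gives Ordovician.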